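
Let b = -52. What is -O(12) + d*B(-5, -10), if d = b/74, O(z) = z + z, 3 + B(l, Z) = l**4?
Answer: -17060/37 ≈ -461.08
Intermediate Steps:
B(l, Z) = -3 + l**4
O(z) = 2*z
d = -26/37 (d = -52/74 = -52*1/74 = -26/37 ≈ -0.70270)
-O(12) + d*B(-5, -10) = -2*12 - 26*(-3 + (-5)**4)/37 = -1*24 - 26*(-3 + 625)/37 = -24 - 26/37*622 = -24 - 16172/37 = -17060/37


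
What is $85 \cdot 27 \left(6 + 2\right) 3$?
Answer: $55080$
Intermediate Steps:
$85 \cdot 27 \left(6 + 2\right) 3 = 2295 \cdot 8 \cdot 3 = 2295 \cdot 24 = 55080$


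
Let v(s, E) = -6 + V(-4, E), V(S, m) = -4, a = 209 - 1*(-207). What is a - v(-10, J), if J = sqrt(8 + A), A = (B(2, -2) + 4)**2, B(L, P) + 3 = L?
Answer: 426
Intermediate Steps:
B(L, P) = -3 + L
a = 416 (a = 209 + 207 = 416)
A = 9 (A = ((-3 + 2) + 4)**2 = (-1 + 4)**2 = 3**2 = 9)
J = sqrt(17) (J = sqrt(8 + 9) = sqrt(17) ≈ 4.1231)
v(s, E) = -10 (v(s, E) = -6 - 4 = -10)
a - v(-10, J) = 416 - 1*(-10) = 416 + 10 = 426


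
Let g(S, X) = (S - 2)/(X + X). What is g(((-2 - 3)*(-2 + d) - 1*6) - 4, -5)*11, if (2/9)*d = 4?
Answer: 506/5 ≈ 101.20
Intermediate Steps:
d = 18 (d = (9/2)*4 = 18)
g(S, X) = (-2 + S)/(2*X) (g(S, X) = (-2 + S)/((2*X)) = (-2 + S)*(1/(2*X)) = (-2 + S)/(2*X))
g(((-2 - 3)*(-2 + d) - 1*6) - 4, -5)*11 = ((½)*(-2 + (((-2 - 3)*(-2 + 18) - 1*6) - 4))/(-5))*11 = ((½)*(-⅕)*(-2 + ((-5*16 - 6) - 4)))*11 = ((½)*(-⅕)*(-2 + ((-80 - 6) - 4)))*11 = ((½)*(-⅕)*(-2 + (-86 - 4)))*11 = ((½)*(-⅕)*(-2 - 90))*11 = ((½)*(-⅕)*(-92))*11 = (46/5)*11 = 506/5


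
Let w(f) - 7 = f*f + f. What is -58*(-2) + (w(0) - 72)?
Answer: 51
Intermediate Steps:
w(f) = 7 + f + f² (w(f) = 7 + (f*f + f) = 7 + (f² + f) = 7 + (f + f²) = 7 + f + f²)
-58*(-2) + (w(0) - 72) = -58*(-2) + ((7 + 0 + 0²) - 72) = 116 + ((7 + 0 + 0) - 72) = 116 + (7 - 72) = 116 - 65 = 51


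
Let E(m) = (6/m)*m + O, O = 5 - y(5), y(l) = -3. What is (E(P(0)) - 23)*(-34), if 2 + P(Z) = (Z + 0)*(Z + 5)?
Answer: 306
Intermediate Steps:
O = 8 (O = 5 - 1*(-3) = 5 + 3 = 8)
P(Z) = -2 + Z*(5 + Z) (P(Z) = -2 + (Z + 0)*(Z + 5) = -2 + Z*(5 + Z))
E(m) = 14 (E(m) = (6/m)*m + 8 = 6 + 8 = 14)
(E(P(0)) - 23)*(-34) = (14 - 23)*(-34) = -9*(-34) = 306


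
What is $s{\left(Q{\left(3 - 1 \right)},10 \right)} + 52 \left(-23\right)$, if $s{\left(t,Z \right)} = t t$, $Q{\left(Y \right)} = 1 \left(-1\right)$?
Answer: $-1195$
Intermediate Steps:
$Q{\left(Y \right)} = -1$
$s{\left(t,Z \right)} = t^{2}$
$s{\left(Q{\left(3 - 1 \right)},10 \right)} + 52 \left(-23\right) = \left(-1\right)^{2} + 52 \left(-23\right) = 1 - 1196 = -1195$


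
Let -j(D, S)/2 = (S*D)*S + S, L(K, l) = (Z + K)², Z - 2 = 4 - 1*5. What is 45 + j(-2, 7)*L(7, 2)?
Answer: 11693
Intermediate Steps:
Z = 1 (Z = 2 + (4 - 1*5) = 2 + (4 - 5) = 2 - 1 = 1)
L(K, l) = (1 + K)²
j(D, S) = -2*S - 2*D*S² (j(D, S) = -2*((S*D)*S + S) = -2*((D*S)*S + S) = -2*(D*S² + S) = -2*(S + D*S²) = -2*S - 2*D*S²)
45 + j(-2, 7)*L(7, 2) = 45 + (-2*7*(1 - 2*7))*(1 + 7)² = 45 - 2*7*(1 - 14)*8² = 45 - 2*7*(-13)*64 = 45 + 182*64 = 45 + 11648 = 11693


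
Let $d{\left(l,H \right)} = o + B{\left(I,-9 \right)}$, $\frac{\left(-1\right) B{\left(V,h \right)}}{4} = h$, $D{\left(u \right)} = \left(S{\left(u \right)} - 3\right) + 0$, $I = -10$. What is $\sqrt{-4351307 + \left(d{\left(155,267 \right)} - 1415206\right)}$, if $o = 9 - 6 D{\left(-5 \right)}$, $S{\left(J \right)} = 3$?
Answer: $2 i \sqrt{1441617} \approx 2401.3 i$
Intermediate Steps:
$D{\left(u \right)} = 0$ ($D{\left(u \right)} = \left(3 - 3\right) + 0 = 0 + 0 = 0$)
$o = 9$ ($o = 9 - 0 = 9 + 0 = 9$)
$B{\left(V,h \right)} = - 4 h$
$d{\left(l,H \right)} = 45$ ($d{\left(l,H \right)} = 9 - -36 = 9 + 36 = 45$)
$\sqrt{-4351307 + \left(d{\left(155,267 \right)} - 1415206\right)} = \sqrt{-4351307 + \left(45 - 1415206\right)} = \sqrt{-4351307 - 1415161} = \sqrt{-5766468} = 2 i \sqrt{1441617}$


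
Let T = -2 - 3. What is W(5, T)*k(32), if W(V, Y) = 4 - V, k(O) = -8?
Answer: 8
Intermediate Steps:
T = -5
W(5, T)*k(32) = (4 - 1*5)*(-8) = (4 - 5)*(-8) = -1*(-8) = 8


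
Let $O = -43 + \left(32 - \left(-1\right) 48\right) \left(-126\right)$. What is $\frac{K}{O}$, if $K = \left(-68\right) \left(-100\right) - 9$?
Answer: $- \frac{6791}{10123} \approx -0.67085$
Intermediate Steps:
$K = 6791$ ($K = 6800 - 9 = 6791$)
$O = -10123$ ($O = -43 + \left(32 - -48\right) \left(-126\right) = -43 + \left(32 + 48\right) \left(-126\right) = -43 + 80 \left(-126\right) = -43 - 10080 = -10123$)
$\frac{K}{O} = \frac{6791}{-10123} = 6791 \left(- \frac{1}{10123}\right) = - \frac{6791}{10123}$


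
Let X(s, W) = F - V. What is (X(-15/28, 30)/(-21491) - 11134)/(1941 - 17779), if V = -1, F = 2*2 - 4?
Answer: 239280795/340374458 ≈ 0.70299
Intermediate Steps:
F = 0 (F = 4 - 4 = 0)
X(s, W) = 1 (X(s, W) = 0 - 1*(-1) = 0 + 1 = 1)
(X(-15/28, 30)/(-21491) - 11134)/(1941 - 17779) = (1/(-21491) - 11134)/(1941 - 17779) = (1*(-1/21491) - 11134)/(-15838) = (-1/21491 - 11134)*(-1/15838) = -239280795/21491*(-1/15838) = 239280795/340374458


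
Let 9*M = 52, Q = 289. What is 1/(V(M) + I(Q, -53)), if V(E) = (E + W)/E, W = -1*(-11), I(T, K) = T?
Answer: 52/15179 ≈ 0.0034258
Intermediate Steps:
W = 11
M = 52/9 (M = (1/9)*52 = 52/9 ≈ 5.7778)
V(E) = (11 + E)/E (V(E) = (E + 11)/E = (11 + E)/E)
1/(V(M) + I(Q, -53)) = 1/((11 + 52/9)/(52/9) + 289) = 1/((9/52)*(151/9) + 289) = 1/(151/52 + 289) = 1/(15179/52) = 52/15179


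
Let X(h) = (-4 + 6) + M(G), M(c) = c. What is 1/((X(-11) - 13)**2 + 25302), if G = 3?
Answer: 1/25366 ≈ 3.9423e-5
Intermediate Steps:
X(h) = 5 (X(h) = (-4 + 6) + 3 = 2 + 3 = 5)
1/((X(-11) - 13)**2 + 25302) = 1/((5 - 13)**2 + 25302) = 1/((-8)**2 + 25302) = 1/(64 + 25302) = 1/25366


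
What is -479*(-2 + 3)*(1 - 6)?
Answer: 2395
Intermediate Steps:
-479*(-2 + 3)*(1 - 6) = -479*(-5) = 2395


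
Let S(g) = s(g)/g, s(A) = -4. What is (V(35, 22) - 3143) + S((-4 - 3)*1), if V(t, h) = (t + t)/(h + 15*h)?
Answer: -3871227/1232 ≈ -3142.2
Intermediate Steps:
V(t, h) = t/(8*h) (V(t, h) = (2*t)/((16*h)) = (2*t)*(1/(16*h)) = t/(8*h))
S(g) = -4/g
(V(35, 22) - 3143) + S((-4 - 3)*1) = ((1/8)*35/22 - 3143) - 4/(-4 - 3) = ((1/8)*35*(1/22) - 3143) - 4/((-7*1)) = (35/176 - 3143) - 4/(-7) = -553133/176 - 4*(-1/7) = -553133/176 + 4/7 = -3871227/1232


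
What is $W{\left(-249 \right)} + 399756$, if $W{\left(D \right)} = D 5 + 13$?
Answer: $398524$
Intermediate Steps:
$W{\left(D \right)} = 13 + 5 D$ ($W{\left(D \right)} = 5 D + 13 = 13 + 5 D$)
$W{\left(-249 \right)} + 399756 = \left(13 + 5 \left(-249\right)\right) + 399756 = \left(13 - 1245\right) + 399756 = -1232 + 399756 = 398524$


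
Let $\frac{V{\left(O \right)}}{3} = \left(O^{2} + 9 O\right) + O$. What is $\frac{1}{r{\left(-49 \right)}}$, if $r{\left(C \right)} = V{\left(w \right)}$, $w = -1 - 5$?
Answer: $- \frac{1}{72} \approx -0.013889$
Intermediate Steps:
$w = -6$ ($w = -1 - 5 = -6$)
$V{\left(O \right)} = 3 O^{2} + 30 O$ ($V{\left(O \right)} = 3 \left(\left(O^{2} + 9 O\right) + O\right) = 3 \left(O^{2} + 10 O\right) = 3 O^{2} + 30 O$)
$r{\left(C \right)} = -72$ ($r{\left(C \right)} = 3 \left(-6\right) \left(10 - 6\right) = 3 \left(-6\right) 4 = -72$)
$\frac{1}{r{\left(-49 \right)}} = \frac{1}{-72} = - \frac{1}{72}$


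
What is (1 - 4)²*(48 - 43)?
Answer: 45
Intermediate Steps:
(1 - 4)²*(48 - 43) = (-3)²*5 = 9*5 = 45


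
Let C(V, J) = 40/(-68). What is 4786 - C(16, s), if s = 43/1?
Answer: 81372/17 ≈ 4786.6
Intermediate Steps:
s = 43 (s = 43*1 = 43)
C(V, J) = -10/17 (C(V, J) = 40*(-1/68) = -10/17)
4786 - C(16, s) = 4786 - 1*(-10/17) = 4786 + 10/17 = 81372/17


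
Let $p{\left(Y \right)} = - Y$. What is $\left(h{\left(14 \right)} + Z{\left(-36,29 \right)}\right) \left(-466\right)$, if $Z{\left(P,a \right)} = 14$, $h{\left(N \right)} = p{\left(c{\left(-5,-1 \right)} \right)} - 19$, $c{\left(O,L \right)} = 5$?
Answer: $4660$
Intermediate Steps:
$h{\left(N \right)} = -24$ ($h{\left(N \right)} = \left(-1\right) 5 - 19 = -5 - 19 = -24$)
$\left(h{\left(14 \right)} + Z{\left(-36,29 \right)}\right) \left(-466\right) = \left(-24 + 14\right) \left(-466\right) = \left(-10\right) \left(-466\right) = 4660$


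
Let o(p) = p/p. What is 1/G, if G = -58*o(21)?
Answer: -1/58 ≈ -0.017241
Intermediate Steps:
o(p) = 1
G = -58 (G = -58*1 = -58)
1/G = 1/(-58) = -1/58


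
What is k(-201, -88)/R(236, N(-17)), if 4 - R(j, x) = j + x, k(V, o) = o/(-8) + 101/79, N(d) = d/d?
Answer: -970/18407 ≈ -0.052697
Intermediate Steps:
N(d) = 1
k(V, o) = 101/79 - o/8 (k(V, o) = o*(-1/8) + 101*(1/79) = -o/8 + 101/79 = 101/79 - o/8)
R(j, x) = 4 - j - x (R(j, x) = 4 - (j + x) = 4 + (-j - x) = 4 - j - x)
k(-201, -88)/R(236, N(-17)) = (101/79 - 1/8*(-88))/(4 - 1*236 - 1*1) = (101/79 + 11)/(4 - 236 - 1) = (970/79)/(-233) = (970/79)*(-1/233) = -970/18407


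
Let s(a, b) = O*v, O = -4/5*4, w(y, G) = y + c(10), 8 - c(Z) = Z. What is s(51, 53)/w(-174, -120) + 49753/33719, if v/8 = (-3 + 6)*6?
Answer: 7591951/1854545 ≈ 4.0937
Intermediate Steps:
c(Z) = 8 - Z
w(y, G) = -2 + y (w(y, G) = y + (8 - 1*10) = y + (8 - 10) = y - 2 = -2 + y)
O = -16/5 (O = -4*⅕*4 = -⅘*4 = -16/5 ≈ -3.2000)
v = 144 (v = 8*((-3 + 6)*6) = 8*(3*6) = 8*18 = 144)
s(a, b) = -2304/5 (s(a, b) = -16/5*144 = -2304/5)
s(51, 53)/w(-174, -120) + 49753/33719 = -2304/(5*(-2 - 174)) + 49753/33719 = -2304/5/(-176) + 49753*(1/33719) = -2304/5*(-1/176) + 49753/33719 = 144/55 + 49753/33719 = 7591951/1854545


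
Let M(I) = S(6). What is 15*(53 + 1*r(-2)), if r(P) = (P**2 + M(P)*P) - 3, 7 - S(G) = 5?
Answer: 750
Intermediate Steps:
S(G) = 2 (S(G) = 7 - 1*5 = 7 - 5 = 2)
M(I) = 2
r(P) = -3 + P**2 + 2*P (r(P) = (P**2 + 2*P) - 3 = -3 + P**2 + 2*P)
15*(53 + 1*r(-2)) = 15*(53 + 1*(-3 + (-2)**2 + 2*(-2))) = 15*(53 + 1*(-3 + 4 - 4)) = 15*(53 + 1*(-3)) = 15*(53 - 3) = 15*50 = 750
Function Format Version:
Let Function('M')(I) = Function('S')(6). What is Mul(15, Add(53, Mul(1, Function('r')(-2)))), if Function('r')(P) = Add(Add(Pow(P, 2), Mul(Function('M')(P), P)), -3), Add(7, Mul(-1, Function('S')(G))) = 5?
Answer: 750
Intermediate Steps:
Function('S')(G) = 2 (Function('S')(G) = Add(7, Mul(-1, 5)) = Add(7, -5) = 2)
Function('M')(I) = 2
Function('r')(P) = Add(-3, Pow(P, 2), Mul(2, P)) (Function('r')(P) = Add(Add(Pow(P, 2), Mul(2, P)), -3) = Add(-3, Pow(P, 2), Mul(2, P)))
Mul(15, Add(53, Mul(1, Function('r')(-2)))) = Mul(15, Add(53, Mul(1, Add(-3, Pow(-2, 2), Mul(2, -2))))) = Mul(15, Add(53, Mul(1, Add(-3, 4, -4)))) = Mul(15, Add(53, Mul(1, -3))) = Mul(15, Add(53, -3)) = Mul(15, 50) = 750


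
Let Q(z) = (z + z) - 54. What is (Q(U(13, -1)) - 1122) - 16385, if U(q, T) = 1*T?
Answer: -17563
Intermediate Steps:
U(q, T) = T
Q(z) = -54 + 2*z (Q(z) = 2*z - 54 = -54 + 2*z)
(Q(U(13, -1)) - 1122) - 16385 = ((-54 + 2*(-1)) - 1122) - 16385 = ((-54 - 2) - 1122) - 16385 = (-56 - 1122) - 16385 = -1178 - 16385 = -17563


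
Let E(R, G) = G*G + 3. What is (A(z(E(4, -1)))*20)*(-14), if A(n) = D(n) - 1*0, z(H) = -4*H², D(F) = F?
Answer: 17920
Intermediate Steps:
E(R, G) = 3 + G² (E(R, G) = G² + 3 = 3 + G²)
A(n) = n (A(n) = n - 1*0 = n + 0 = n)
(A(z(E(4, -1)))*20)*(-14) = (-4*(3 + (-1)²)²*20)*(-14) = (-4*(3 + 1)²*20)*(-14) = (-4*4²*20)*(-14) = (-4*16*20)*(-14) = -64*20*(-14) = -1280*(-14) = 17920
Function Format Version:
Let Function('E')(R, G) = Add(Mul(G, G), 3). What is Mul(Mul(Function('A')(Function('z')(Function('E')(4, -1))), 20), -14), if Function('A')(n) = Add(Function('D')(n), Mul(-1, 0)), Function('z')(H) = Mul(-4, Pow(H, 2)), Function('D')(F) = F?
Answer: 17920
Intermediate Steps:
Function('E')(R, G) = Add(3, Pow(G, 2)) (Function('E')(R, G) = Add(Pow(G, 2), 3) = Add(3, Pow(G, 2)))
Function('A')(n) = n (Function('A')(n) = Add(n, Mul(-1, 0)) = Add(n, 0) = n)
Mul(Mul(Function('A')(Function('z')(Function('E')(4, -1))), 20), -14) = Mul(Mul(Mul(-4, Pow(Add(3, Pow(-1, 2)), 2)), 20), -14) = Mul(Mul(Mul(-4, Pow(Add(3, 1), 2)), 20), -14) = Mul(Mul(Mul(-4, Pow(4, 2)), 20), -14) = Mul(Mul(Mul(-4, 16), 20), -14) = Mul(Mul(-64, 20), -14) = Mul(-1280, -14) = 17920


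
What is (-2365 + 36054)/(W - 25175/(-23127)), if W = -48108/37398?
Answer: -4856289260199/28516511 ≈ -1.7030e+5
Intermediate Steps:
W = -8018/6233 (W = -48108*1/37398 = -8018/6233 ≈ -1.2864)
(-2365 + 36054)/(W - 25175/(-23127)) = (-2365 + 36054)/(-8018/6233 - 25175/(-23127)) = 33689/(-8018/6233 - 25175*(-1/23127)) = 33689/(-8018/6233 + 25175/23127) = 33689/(-28516511/144150591) = 33689*(-144150591/28516511) = -4856289260199/28516511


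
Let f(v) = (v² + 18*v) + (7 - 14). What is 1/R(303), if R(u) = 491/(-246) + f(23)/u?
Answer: 24846/27161 ≈ 0.91477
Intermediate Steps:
f(v) = -7 + v² + 18*v (f(v) = (v² + 18*v) - 7 = -7 + v² + 18*v)
R(u) = -491/246 + 936/u (R(u) = 491/(-246) + (-7 + 23² + 18*23)/u = 491*(-1/246) + (-7 + 529 + 414)/u = -491/246 + 936/u)
1/R(303) = 1/(-491/246 + 936/303) = 1/(-491/246 + 936*(1/303)) = 1/(-491/246 + 312/101) = 1/(27161/24846) = 24846/27161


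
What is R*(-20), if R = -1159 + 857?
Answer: 6040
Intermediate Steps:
R = -302
R*(-20) = -302*(-20) = 6040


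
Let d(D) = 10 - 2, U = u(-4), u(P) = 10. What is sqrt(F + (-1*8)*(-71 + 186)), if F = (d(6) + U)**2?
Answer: 2*I*sqrt(149) ≈ 24.413*I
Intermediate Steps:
U = 10
d(D) = 8
F = 324 (F = (8 + 10)**2 = 18**2 = 324)
sqrt(F + (-1*8)*(-71 + 186)) = sqrt(324 + (-1*8)*(-71 + 186)) = sqrt(324 - 8*115) = sqrt(324 - 920) = sqrt(-596) = 2*I*sqrt(149)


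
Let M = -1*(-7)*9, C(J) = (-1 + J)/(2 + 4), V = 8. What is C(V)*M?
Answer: 147/2 ≈ 73.500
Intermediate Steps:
C(J) = -⅙ + J/6 (C(J) = (-1 + J)/6 = (-1 + J)*(⅙) = -⅙ + J/6)
M = 63 (M = 7*9 = 63)
C(V)*M = (-⅙ + (⅙)*8)*63 = (-⅙ + 4/3)*63 = (7/6)*63 = 147/2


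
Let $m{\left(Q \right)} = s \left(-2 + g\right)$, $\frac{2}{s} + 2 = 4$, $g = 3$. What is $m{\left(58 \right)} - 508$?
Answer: $-507$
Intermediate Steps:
$s = 1$ ($s = \frac{2}{-2 + 4} = \frac{2}{2} = 2 \cdot \frac{1}{2} = 1$)
$m{\left(Q \right)} = 1$ ($m{\left(Q \right)} = 1 \left(-2 + 3\right) = 1 \cdot 1 = 1$)
$m{\left(58 \right)} - 508 = 1 - 508 = -507$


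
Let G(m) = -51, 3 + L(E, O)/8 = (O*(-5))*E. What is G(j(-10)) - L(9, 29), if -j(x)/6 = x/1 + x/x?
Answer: 10413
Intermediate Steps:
L(E, O) = -24 - 40*E*O (L(E, O) = -24 + 8*((O*(-5))*E) = -24 + 8*((-5*O)*E) = -24 + 8*(-5*E*O) = -24 - 40*E*O)
j(x) = -6 - 6*x (j(x) = -6*(x/1 + x/x) = -6*(x*1 + 1) = -6*(x + 1) = -6*(1 + x) = -6 - 6*x)
G(j(-10)) - L(9, 29) = -51 - (-24 - 40*9*29) = -51 - (-24 - 10440) = -51 - 1*(-10464) = -51 + 10464 = 10413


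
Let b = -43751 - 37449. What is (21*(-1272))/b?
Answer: 477/1450 ≈ 0.32897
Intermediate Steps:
b = -81200
(21*(-1272))/b = (21*(-1272))/(-81200) = -26712*(-1/81200) = 477/1450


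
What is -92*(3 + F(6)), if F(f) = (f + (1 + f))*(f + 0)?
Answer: -7452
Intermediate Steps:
F(f) = f*(1 + 2*f) (F(f) = (1 + 2*f)*f = f*(1 + 2*f))
-92*(3 + F(6)) = -92*(3 + 6*(1 + 2*6)) = -92*(3 + 6*(1 + 12)) = -92*(3 + 6*13) = -92*(3 + 78) = -92*81 = -7452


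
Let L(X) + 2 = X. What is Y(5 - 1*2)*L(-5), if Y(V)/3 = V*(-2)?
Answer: 126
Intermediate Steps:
Y(V) = -6*V (Y(V) = 3*(V*(-2)) = 3*(-2*V) = -6*V)
L(X) = -2 + X
Y(5 - 1*2)*L(-5) = (-6*(5 - 1*2))*(-2 - 5) = -6*(5 - 2)*(-7) = -6*3*(-7) = -18*(-7) = 126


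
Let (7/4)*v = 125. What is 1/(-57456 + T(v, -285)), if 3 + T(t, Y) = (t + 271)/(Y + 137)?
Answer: -1036/59529921 ≈ -1.7403e-5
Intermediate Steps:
v = 500/7 (v = (4/7)*125 = 500/7 ≈ 71.429)
T(t, Y) = -3 + (271 + t)/(137 + Y) (T(t, Y) = -3 + (t + 271)/(Y + 137) = -3 + (271 + t)/(137 + Y))
1/(-57456 + T(v, -285)) = 1/(-57456 + (-140 + 500/7 - 3*(-285))/(137 - 285)) = 1/(-57456 + (-140 + 500/7 + 855)/(-148)) = 1/(-57456 - 1/148*5505/7) = 1/(-57456 - 5505/1036) = 1/(-59529921/1036) = -1036/59529921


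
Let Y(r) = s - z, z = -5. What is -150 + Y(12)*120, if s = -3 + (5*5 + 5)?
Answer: 3690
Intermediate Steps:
s = 27 (s = -3 + (25 + 5) = -3 + 30 = 27)
Y(r) = 32 (Y(r) = 27 - 1*(-5) = 27 + 5 = 32)
-150 + Y(12)*120 = -150 + 32*120 = -150 + 3840 = 3690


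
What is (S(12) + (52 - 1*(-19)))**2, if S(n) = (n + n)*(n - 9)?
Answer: 20449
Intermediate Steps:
S(n) = 2*n*(-9 + n) (S(n) = (2*n)*(-9 + n) = 2*n*(-9 + n))
(S(12) + (52 - 1*(-19)))**2 = (2*12*(-9 + 12) + (52 - 1*(-19)))**2 = (2*12*3 + (52 + 19))**2 = (72 + 71)**2 = 143**2 = 20449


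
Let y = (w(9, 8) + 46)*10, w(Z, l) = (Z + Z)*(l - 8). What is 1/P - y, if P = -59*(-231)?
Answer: -6269339/13629 ≈ -460.00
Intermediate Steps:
w(Z, l) = 2*Z*(-8 + l) (w(Z, l) = (2*Z)*(-8 + l) = 2*Z*(-8 + l))
P = 13629
y = 460 (y = (2*9*(-8 + 8) + 46)*10 = (2*9*0 + 46)*10 = (0 + 46)*10 = 46*10 = 460)
1/P - y = 1/13629 - 1*460 = 1/13629 - 460 = -6269339/13629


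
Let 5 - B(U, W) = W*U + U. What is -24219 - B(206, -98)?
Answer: -44206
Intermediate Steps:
B(U, W) = 5 - U - U*W (B(U, W) = 5 - (W*U + U) = 5 - (U*W + U) = 5 - (U + U*W) = 5 + (-U - U*W) = 5 - U - U*W)
-24219 - B(206, -98) = -24219 - (5 - 1*206 - 1*206*(-98)) = -24219 - (5 - 206 + 20188) = -24219 - 1*19987 = -24219 - 19987 = -44206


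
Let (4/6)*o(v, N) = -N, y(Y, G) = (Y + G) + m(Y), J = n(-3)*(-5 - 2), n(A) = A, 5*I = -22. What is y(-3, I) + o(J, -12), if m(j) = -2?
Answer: 43/5 ≈ 8.6000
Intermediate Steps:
I = -22/5 (I = (⅕)*(-22) = -22/5 ≈ -4.4000)
J = 21 (J = -3*(-5 - 2) = -3*(-7) = 21)
y(Y, G) = -2 + G + Y (y(Y, G) = (Y + G) - 2 = (G + Y) - 2 = -2 + G + Y)
o(v, N) = -3*N/2 (o(v, N) = 3*(-N)/2 = -3*N/2)
y(-3, I) + o(J, -12) = (-2 - 22/5 - 3) - 3/2*(-12) = -47/5 + 18 = 43/5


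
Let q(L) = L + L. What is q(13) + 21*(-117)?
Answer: -2431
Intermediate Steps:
q(L) = 2*L
q(13) + 21*(-117) = 2*13 + 21*(-117) = 26 - 2457 = -2431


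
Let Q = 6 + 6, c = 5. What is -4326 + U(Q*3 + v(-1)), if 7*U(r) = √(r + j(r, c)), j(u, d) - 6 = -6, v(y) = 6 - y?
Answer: -4326 + √43/7 ≈ -4325.1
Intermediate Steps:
j(u, d) = 0 (j(u, d) = 6 - 6 = 0)
Q = 12
U(r) = √r/7 (U(r) = √(r + 0)/7 = √r/7)
-4326 + U(Q*3 + v(-1)) = -4326 + √(12*3 + (6 - 1*(-1)))/7 = -4326 + √(36 + (6 + 1))/7 = -4326 + √(36 + 7)/7 = -4326 + √43/7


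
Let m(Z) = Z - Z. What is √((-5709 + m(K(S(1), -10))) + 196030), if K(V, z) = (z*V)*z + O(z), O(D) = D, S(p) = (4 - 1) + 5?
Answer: √190321 ≈ 436.26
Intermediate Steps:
S(p) = 8 (S(p) = 3 + 5 = 8)
K(V, z) = z + V*z² (K(V, z) = (z*V)*z + z = (V*z)*z + z = V*z² + z = z + V*z²)
m(Z) = 0
√((-5709 + m(K(S(1), -10))) + 196030) = √((-5709 + 0) + 196030) = √(-5709 + 196030) = √190321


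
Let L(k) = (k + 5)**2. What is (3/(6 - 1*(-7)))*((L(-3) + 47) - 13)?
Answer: 114/13 ≈ 8.7692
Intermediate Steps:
L(k) = (5 + k)**2
(3/(6 - 1*(-7)))*((L(-3) + 47) - 13) = (3/(6 - 1*(-7)))*(((5 - 3)**2 + 47) - 13) = (3/(6 + 7))*((2**2 + 47) - 13) = (3/13)*((4 + 47) - 13) = (3*(1/13))*(51 - 13) = (3/13)*38 = 114/13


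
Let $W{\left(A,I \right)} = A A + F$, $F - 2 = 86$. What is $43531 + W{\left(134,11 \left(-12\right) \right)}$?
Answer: $61575$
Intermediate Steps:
$F = 88$ ($F = 2 + 86 = 88$)
$W{\left(A,I \right)} = 88 + A^{2}$ ($W{\left(A,I \right)} = A A + 88 = A^{2} + 88 = 88 + A^{2}$)
$43531 + W{\left(134,11 \left(-12\right) \right)} = 43531 + \left(88 + 134^{2}\right) = 43531 + \left(88 + 17956\right) = 43531 + 18044 = 61575$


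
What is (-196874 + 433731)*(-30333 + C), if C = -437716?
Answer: -110860681993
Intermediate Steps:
(-196874 + 433731)*(-30333 + C) = (-196874 + 433731)*(-30333 - 437716) = 236857*(-468049) = -110860681993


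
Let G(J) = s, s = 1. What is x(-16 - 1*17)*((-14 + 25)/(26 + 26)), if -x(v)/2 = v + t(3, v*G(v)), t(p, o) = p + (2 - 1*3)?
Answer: 341/26 ≈ 13.115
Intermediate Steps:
G(J) = 1
t(p, o) = -1 + p (t(p, o) = p + (2 - 3) = p - 1 = -1 + p)
x(v) = -4 - 2*v (x(v) = -2*(v + (-1 + 3)) = -2*(v + 2) = -2*(2 + v) = -4 - 2*v)
x(-16 - 1*17)*((-14 + 25)/(26 + 26)) = (-4 - 2*(-16 - 1*17))*((-14 + 25)/(26 + 26)) = (-4 - 2*(-16 - 17))*(11/52) = (-4 - 2*(-33))*(11*(1/52)) = (-4 + 66)*(11/52) = 62*(11/52) = 341/26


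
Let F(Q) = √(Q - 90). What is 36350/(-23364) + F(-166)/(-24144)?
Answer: -18175/11682 - I/1509 ≈ -1.5558 - 0.00066269*I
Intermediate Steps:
F(Q) = √(-90 + Q)
36350/(-23364) + F(-166)/(-24144) = 36350/(-23364) + √(-90 - 166)/(-24144) = 36350*(-1/23364) + √(-256)*(-1/24144) = -18175/11682 + (16*I)*(-1/24144) = -18175/11682 - I/1509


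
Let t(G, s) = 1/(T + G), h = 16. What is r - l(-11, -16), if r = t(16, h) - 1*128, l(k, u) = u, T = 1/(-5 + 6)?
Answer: -1903/17 ≈ -111.94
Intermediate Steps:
T = 1 (T = 1/1 = 1)
t(G, s) = 1/(1 + G)
r = -2175/17 (r = 1/(1 + 16) - 1*128 = 1/17 - 128 = -2175/17 ≈ -127.94)
r - l(-11, -16) = -2175/17 - 1*(-16) = -2175/17 + 16 = -1903/17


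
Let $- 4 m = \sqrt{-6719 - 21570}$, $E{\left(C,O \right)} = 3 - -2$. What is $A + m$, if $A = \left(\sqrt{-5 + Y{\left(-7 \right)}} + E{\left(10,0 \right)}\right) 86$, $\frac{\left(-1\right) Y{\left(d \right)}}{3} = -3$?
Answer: $602 - \frac{i \sqrt{28289}}{4} \approx 602.0 - 42.048 i$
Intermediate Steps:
$Y{\left(d \right)} = 9$ ($Y{\left(d \right)} = \left(-3\right) \left(-3\right) = 9$)
$E{\left(C,O \right)} = 5$ ($E{\left(C,O \right)} = 3 + 2 = 5$)
$m = - \frac{i \sqrt{28289}}{4}$ ($m = - \frac{\sqrt{-6719 - 21570}}{4} = - \frac{\sqrt{-28289}}{4} = - \frac{i \sqrt{28289}}{4} \approx - 42.048 i$)
$A = 602$ ($A = \left(\sqrt{-5 + 9} + 5\right) 86 = \left(\sqrt{4} + 5\right) 86 = \left(2 + 5\right) 86 = 7 \cdot 86 = 602$)
$A + m = 602 - \frac{i \sqrt{28289}}{4}$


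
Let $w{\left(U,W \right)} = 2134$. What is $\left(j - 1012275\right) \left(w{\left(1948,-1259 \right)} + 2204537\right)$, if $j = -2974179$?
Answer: $-8796792434634$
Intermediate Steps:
$\left(j - 1012275\right) \left(w{\left(1948,-1259 \right)} + 2204537\right) = \left(-2974179 - 1012275\right) \left(2134 + 2204537\right) = \left(-3986454\right) 2206671 = -8796792434634$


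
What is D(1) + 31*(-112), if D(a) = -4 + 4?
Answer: -3472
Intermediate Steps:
D(a) = 0
D(1) + 31*(-112) = 0 + 31*(-112) = 0 - 3472 = -3472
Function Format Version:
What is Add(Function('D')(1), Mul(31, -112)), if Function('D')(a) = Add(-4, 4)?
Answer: -3472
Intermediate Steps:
Function('D')(a) = 0
Add(Function('D')(1), Mul(31, -112)) = Add(0, Mul(31, -112)) = Add(0, -3472) = -3472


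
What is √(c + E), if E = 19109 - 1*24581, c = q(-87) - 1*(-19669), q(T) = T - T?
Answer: √14197 ≈ 119.15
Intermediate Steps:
q(T) = 0
c = 19669 (c = 0 - 1*(-19669) = 0 + 19669 = 19669)
E = -5472 (E = 19109 - 24581 = -5472)
√(c + E) = √(19669 - 5472) = √14197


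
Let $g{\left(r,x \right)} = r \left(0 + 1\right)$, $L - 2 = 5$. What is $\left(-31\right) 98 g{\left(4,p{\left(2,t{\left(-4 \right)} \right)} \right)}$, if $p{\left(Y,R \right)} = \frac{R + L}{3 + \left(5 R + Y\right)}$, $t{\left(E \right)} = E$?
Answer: $-12152$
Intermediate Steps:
$L = 7$ ($L = 2 + 5 = 7$)
$p{\left(Y,R \right)} = \frac{7 + R}{3 + Y + 5 R}$ ($p{\left(Y,R \right)} = \frac{R + 7}{3 + \left(5 R + Y\right)} = \frac{7 + R}{3 + \left(Y + 5 R\right)} = \frac{7 + R}{3 + Y + 5 R}$)
$g{\left(r,x \right)} = r$ ($g{\left(r,x \right)} = r 1 = r$)
$\left(-31\right) 98 g{\left(4,p{\left(2,t{\left(-4 \right)} \right)} \right)} = \left(-31\right) 98 \cdot 4 = \left(-3038\right) 4 = -12152$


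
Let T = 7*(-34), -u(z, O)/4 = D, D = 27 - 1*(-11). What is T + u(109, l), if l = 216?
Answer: -390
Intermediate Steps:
D = 38 (D = 27 + 11 = 38)
u(z, O) = -152 (u(z, O) = -4*38 = -152)
T = -238
T + u(109, l) = -238 - 152 = -390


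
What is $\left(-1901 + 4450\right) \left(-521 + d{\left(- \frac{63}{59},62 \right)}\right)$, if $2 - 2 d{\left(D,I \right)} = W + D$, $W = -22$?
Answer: $- \frac{152937451}{118} \approx -1.2961 \cdot 10^{6}$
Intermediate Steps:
$d{\left(D,I \right)} = 12 - \frac{D}{2}$ ($d{\left(D,I \right)} = 1 - \frac{-22 + D}{2} = 1 - \left(-11 + \frac{D}{2}\right) = 12 - \frac{D}{2}$)
$\left(-1901 + 4450\right) \left(-521 + d{\left(- \frac{63}{59},62 \right)}\right) = \left(-1901 + 4450\right) \left(-521 + \left(12 - \frac{\left(-63\right) \frac{1}{59}}{2}\right)\right) = 2549 \left(-521 + \left(12 - \frac{\left(-63\right) \frac{1}{59}}{2}\right)\right) = 2549 \left(-521 + \left(12 - - \frac{63}{118}\right)\right) = 2549 \left(-521 + \left(12 + \frac{63}{118}\right)\right) = 2549 \left(-521 + \frac{1479}{118}\right) = 2549 \left(- \frac{59999}{118}\right) = - \frac{152937451}{118}$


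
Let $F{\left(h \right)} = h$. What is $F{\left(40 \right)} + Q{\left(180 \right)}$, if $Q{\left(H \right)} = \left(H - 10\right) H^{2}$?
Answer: $5508040$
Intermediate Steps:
$Q{\left(H \right)} = H^{2} \left(-10 + H\right)$ ($Q{\left(H \right)} = \left(H - 10\right) H^{2} = \left(-10 + H\right) H^{2} = H^{2} \left(-10 + H\right)$)
$F{\left(40 \right)} + Q{\left(180 \right)} = 40 + 180^{2} \left(-10 + 180\right) = 40 + 32400 \cdot 170 = 40 + 5508000 = 5508040$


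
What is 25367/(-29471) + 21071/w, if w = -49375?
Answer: -1873479066/1455130625 ≈ -1.2875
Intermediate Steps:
25367/(-29471) + 21071/w = 25367/(-29471) + 21071/(-49375) = 25367*(-1/29471) + 21071*(-1/49375) = -25367/29471 - 21071/49375 = -1873479066/1455130625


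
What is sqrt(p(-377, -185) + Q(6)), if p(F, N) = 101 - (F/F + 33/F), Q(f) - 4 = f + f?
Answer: sqrt(16499405)/377 ≈ 10.774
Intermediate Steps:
Q(f) = 4 + 2*f (Q(f) = 4 + (f + f) = 4 + 2*f)
p(F, N) = 100 - 33/F (p(F, N) = 101 - (1 + 33/F) = 101 + (-1 - 33/F) = 100 - 33/F)
sqrt(p(-377, -185) + Q(6)) = sqrt((100 - 33/(-377)) + (4 + 2*6)) = sqrt((100 - 33*(-1/377)) + (4 + 12)) = sqrt((100 + 33/377) + 16) = sqrt(37733/377 + 16) = sqrt(43765/377) = sqrt(16499405)/377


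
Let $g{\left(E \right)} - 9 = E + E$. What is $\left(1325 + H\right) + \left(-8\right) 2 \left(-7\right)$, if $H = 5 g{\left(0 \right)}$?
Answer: $1482$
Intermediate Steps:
$g{\left(E \right)} = 9 + 2 E$ ($g{\left(E \right)} = 9 + \left(E + E\right) = 9 + 2 E$)
$H = 45$ ($H = 5 \left(9 + 2 \cdot 0\right) = 5 \left(9 + 0\right) = 5 \cdot 9 = 45$)
$\left(1325 + H\right) + \left(-8\right) 2 \left(-7\right) = \left(1325 + 45\right) + \left(-8\right) 2 \left(-7\right) = 1370 - -112 = 1370 + 112 = 1482$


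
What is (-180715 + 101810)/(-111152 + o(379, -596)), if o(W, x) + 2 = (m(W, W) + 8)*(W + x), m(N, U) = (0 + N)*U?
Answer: 78905/31282987 ≈ 0.0025223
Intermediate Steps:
m(N, U) = N*U
o(W, x) = -2 + (8 + W²)*(W + x) (o(W, x) = -2 + (W*W + 8)*(W + x) = -2 + (W² + 8)*(W + x) = -2 + (8 + W²)*(W + x))
(-180715 + 101810)/(-111152 + o(379, -596)) = (-180715 + 101810)/(-111152 + (-2 + 379³ + 8*379 + 8*(-596) - 596*379²)) = -78905/(-111152 + (-2 + 54439939 + 3032 - 4768 - 596*143641)) = -78905/(-111152 + (-2 + 54439939 + 3032 - 4768 - 85610036)) = -78905/(-111152 - 31171835) = -78905/(-31282987) = -78905*(-1/31282987) = 78905/31282987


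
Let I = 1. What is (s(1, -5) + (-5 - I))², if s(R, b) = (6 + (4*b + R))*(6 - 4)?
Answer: 1024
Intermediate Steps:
s(R, b) = 12 + 2*R + 8*b (s(R, b) = (6 + (R + 4*b))*2 = (6 + R + 4*b)*2 = 12 + 2*R + 8*b)
(s(1, -5) + (-5 - I))² = ((12 + 2*1 + 8*(-5)) + (-5 - 1*1))² = ((12 + 2 - 40) + (-5 - 1))² = (-26 - 6)² = (-32)² = 1024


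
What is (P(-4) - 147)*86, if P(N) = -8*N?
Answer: -9890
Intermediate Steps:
(P(-4) - 147)*86 = (-8*(-4) - 147)*86 = (32 - 147)*86 = -115*86 = -9890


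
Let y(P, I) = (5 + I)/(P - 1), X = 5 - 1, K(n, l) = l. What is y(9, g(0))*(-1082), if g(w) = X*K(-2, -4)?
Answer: 5951/4 ≈ 1487.8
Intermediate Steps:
X = 4
g(w) = -16 (g(w) = 4*(-4) = -16)
y(P, I) = (5 + I)/(-1 + P)
y(9, g(0))*(-1082) = ((5 - 16)/(-1 + 9))*(-1082) = (-11/8)*(-1082) = ((⅛)*(-11))*(-1082) = -11/8*(-1082) = 5951/4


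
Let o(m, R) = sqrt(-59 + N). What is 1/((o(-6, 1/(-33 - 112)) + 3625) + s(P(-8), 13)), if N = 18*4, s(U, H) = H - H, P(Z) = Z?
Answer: 3625/13140612 - sqrt(13)/13140612 ≈ 0.00027559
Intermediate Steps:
s(U, H) = 0
N = 72
o(m, R) = sqrt(13) (o(m, R) = sqrt(-59 + 72) = sqrt(13))
1/((o(-6, 1/(-33 - 112)) + 3625) + s(P(-8), 13)) = 1/((sqrt(13) + 3625) + 0) = 1/((3625 + sqrt(13)) + 0) = 1/(3625 + sqrt(13))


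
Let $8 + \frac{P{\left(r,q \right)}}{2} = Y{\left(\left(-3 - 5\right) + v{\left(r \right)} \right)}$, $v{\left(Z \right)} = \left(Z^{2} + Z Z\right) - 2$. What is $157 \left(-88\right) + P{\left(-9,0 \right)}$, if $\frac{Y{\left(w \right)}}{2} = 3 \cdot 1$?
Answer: $-13820$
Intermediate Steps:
$v{\left(Z \right)} = -2 + 2 Z^{2}$ ($v{\left(Z \right)} = \left(Z^{2} + Z^{2}\right) - 2 = 2 Z^{2} - 2 = -2 + 2 Z^{2}$)
$Y{\left(w \right)} = 6$ ($Y{\left(w \right)} = 2 \cdot 3 \cdot 1 = 2 \cdot 3 = 6$)
$P{\left(r,q \right)} = -4$ ($P{\left(r,q \right)} = -16 + 2 \cdot 6 = -16 + 12 = -4$)
$157 \left(-88\right) + P{\left(-9,0 \right)} = 157 \left(-88\right) - 4 = -13816 - 4 = -13820$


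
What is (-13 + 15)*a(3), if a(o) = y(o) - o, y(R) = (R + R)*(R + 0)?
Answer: 30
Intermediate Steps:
y(R) = 2*R² (y(R) = (2*R)*R = 2*R²)
a(o) = -o + 2*o² (a(o) = 2*o² - o = -o + 2*o²)
(-13 + 15)*a(3) = (-13 + 15)*(3*(-1 + 2*3)) = 2*(3*(-1 + 6)) = 2*(3*5) = 2*15 = 30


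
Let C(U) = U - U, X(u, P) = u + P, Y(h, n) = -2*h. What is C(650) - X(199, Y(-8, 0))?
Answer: -215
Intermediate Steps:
X(u, P) = P + u
C(U) = 0
C(650) - X(199, Y(-8, 0)) = 0 - (-2*(-8) + 199) = 0 - (16 + 199) = 0 - 1*215 = 0 - 215 = -215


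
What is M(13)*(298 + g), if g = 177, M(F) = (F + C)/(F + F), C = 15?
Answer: 6650/13 ≈ 511.54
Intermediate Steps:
M(F) = (15 + F)/(2*F) (M(F) = (F + 15)/(F + F) = (15 + F)/((2*F)) = (15 + F)*(1/(2*F)) = (15 + F)/(2*F))
M(13)*(298 + g) = ((1/2)*(15 + 13)/13)*(298 + 177) = ((1/2)*(1/13)*28)*475 = (14/13)*475 = 6650/13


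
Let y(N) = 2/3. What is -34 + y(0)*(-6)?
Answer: -38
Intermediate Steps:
y(N) = 2/3 (y(N) = 2*(1/3) = 2/3)
-34 + y(0)*(-6) = -34 + (2/3)*(-6) = -34 - 4 = -38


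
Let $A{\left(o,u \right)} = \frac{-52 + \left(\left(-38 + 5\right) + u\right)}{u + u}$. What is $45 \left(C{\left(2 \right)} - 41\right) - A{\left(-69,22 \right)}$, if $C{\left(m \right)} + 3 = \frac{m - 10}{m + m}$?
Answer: $- \frac{91017}{44} \approx -2068.6$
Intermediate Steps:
$C{\left(m \right)} = -3 + \frac{-10 + m}{2 m}$ ($C{\left(m \right)} = -3 + \frac{m - 10}{m + m} = -3 + \frac{-10 + m}{2 m}$)
$A{\left(o,u \right)} = \frac{-85 + u}{2 u}$ ($A{\left(o,u \right)} = \frac{-52 + \left(-33 + u\right)}{2 u} = \left(-85 + u\right) \frac{1}{2 u} = \frac{-85 + u}{2 u}$)
$45 \left(C{\left(2 \right)} - 41\right) - A{\left(-69,22 \right)} = 45 \left(\left(- \frac{5}{2} - \frac{5}{2}\right) - 41\right) - \frac{-85 + 22}{2 \cdot 22} = 45 \left(\left(- \frac{5}{2} - \frac{5}{2}\right) - 41\right) - \frac{1}{2} \cdot \frac{1}{22} \left(-63\right) = 45 \left(\left(- \frac{5}{2} - \frac{5}{2}\right) - 41\right) - - \frac{63}{44} = 45 \left(-5 - 41\right) + \frac{63}{44} = 45 \left(-46\right) + \frac{63}{44} = -2070 + \frac{63}{44} = - \frac{91017}{44}$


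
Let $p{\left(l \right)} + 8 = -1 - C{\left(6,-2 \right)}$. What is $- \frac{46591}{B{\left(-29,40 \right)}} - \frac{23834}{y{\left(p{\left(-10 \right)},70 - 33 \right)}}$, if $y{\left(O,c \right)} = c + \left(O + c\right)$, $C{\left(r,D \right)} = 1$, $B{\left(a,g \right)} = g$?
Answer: $- \frac{245949}{160} \approx -1537.2$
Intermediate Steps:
$p{\left(l \right)} = -10$ ($p{\left(l \right)} = -8 - 2 = -10$)
$y{\left(O,c \right)} = O + 2 c$
$- \frac{46591}{B{\left(-29,40 \right)}} - \frac{23834}{y{\left(p{\left(-10 \right)},70 - 33 \right)}} = - \frac{46591}{40} - \frac{23834}{-10 + 2 \left(70 - 33\right)} = \left(-46591\right) \frac{1}{40} - \frac{23834}{-10 + 2 \left(70 - 33\right)} = - \frac{46591}{40} - \frac{23834}{-10 + 2 \cdot 37} = - \frac{46591}{40} - \frac{23834}{-10 + 74} = - \frac{46591}{40} - \frac{23834}{64} = - \frac{46591}{40} - \frac{11917}{32} = - \frac{245949}{160}$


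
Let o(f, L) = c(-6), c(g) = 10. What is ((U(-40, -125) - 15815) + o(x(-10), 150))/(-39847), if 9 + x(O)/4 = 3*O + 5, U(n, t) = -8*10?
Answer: 15885/39847 ≈ 0.39865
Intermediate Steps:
U(n, t) = -80
x(O) = -16 + 12*O (x(O) = -36 + 4*(3*O + 5) = -36 + 4*(5 + 3*O) = -36 + (20 + 12*O) = -16 + 12*O)
o(f, L) = 10
((U(-40, -125) - 15815) + o(x(-10), 150))/(-39847) = ((-80 - 15815) + 10)/(-39847) = (-15895 + 10)*(-1/39847) = -15885*(-1/39847) = 15885/39847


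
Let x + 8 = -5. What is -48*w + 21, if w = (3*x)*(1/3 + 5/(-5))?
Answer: -1227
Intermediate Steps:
x = -13 (x = -8 - 5 = -13)
w = 26 (w = (3*(-13))*(1/3 + 5/(-5)) = -39*(1*(1/3) + 5*(-1/5)) = -39*(1/3 - 1) = -39*(-2/3) = 26)
-48*w + 21 = -48*26 + 21 = -1248 + 21 = -1227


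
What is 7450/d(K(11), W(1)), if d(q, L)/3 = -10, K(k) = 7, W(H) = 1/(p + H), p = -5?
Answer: -745/3 ≈ -248.33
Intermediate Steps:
W(H) = 1/(-5 + H)
d(q, L) = -30 (d(q, L) = 3*(-10) = -30)
7450/d(K(11), W(1)) = 7450/(-30) = 7450*(-1/30) = -745/3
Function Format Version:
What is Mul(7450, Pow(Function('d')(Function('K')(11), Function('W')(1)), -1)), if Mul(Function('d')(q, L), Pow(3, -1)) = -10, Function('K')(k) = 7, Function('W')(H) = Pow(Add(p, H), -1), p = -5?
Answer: Rational(-745, 3) ≈ -248.33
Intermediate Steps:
Function('W')(H) = Pow(Add(-5, H), -1)
Function('d')(q, L) = -30 (Function('d')(q, L) = Mul(3, -10) = -30)
Mul(7450, Pow(Function('d')(Function('K')(11), Function('W')(1)), -1)) = Mul(7450, Pow(-30, -1)) = Mul(7450, Rational(-1, 30)) = Rational(-745, 3)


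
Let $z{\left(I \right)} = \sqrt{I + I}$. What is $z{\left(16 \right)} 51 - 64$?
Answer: $-64 + 204 \sqrt{2} \approx 224.5$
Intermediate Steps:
$z{\left(I \right)} = \sqrt{2} \sqrt{I}$ ($z{\left(I \right)} = \sqrt{2 I} = \sqrt{2} \sqrt{I}$)
$z{\left(16 \right)} 51 - 64 = \sqrt{2} \sqrt{16} \cdot 51 - 64 = \sqrt{2} \cdot 4 \cdot 51 - 64 = 4 \sqrt{2} \cdot 51 - 64 = 204 \sqrt{2} - 64 = -64 + 204 \sqrt{2}$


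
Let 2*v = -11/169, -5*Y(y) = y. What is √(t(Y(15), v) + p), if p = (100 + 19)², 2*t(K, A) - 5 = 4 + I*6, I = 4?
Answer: √56710/2 ≈ 119.07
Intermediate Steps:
Y(y) = -y/5
v = -11/338 (v = (-11/169)/2 = (-11*1/169)/2 = (½)*(-11/169) = -11/338 ≈ -0.032544)
t(K, A) = 33/2 (t(K, A) = 5/2 + (4 + 4*6)/2 = 5/2 + (4 + 24)/2 = 5/2 + (½)*28 = 5/2 + 14 = 33/2)
p = 14161 (p = 119² = 14161)
√(t(Y(15), v) + p) = √(33/2 + 14161) = √(28355/2) = √56710/2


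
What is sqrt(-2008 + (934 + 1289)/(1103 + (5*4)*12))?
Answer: I*sqrt(3618741703)/1343 ≈ 44.792*I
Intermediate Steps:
sqrt(-2008 + (934 + 1289)/(1103 + (5*4)*12)) = sqrt(-2008 + 2223/(1103 + 20*12)) = sqrt(-2008 + 2223/(1103 + 240)) = sqrt(-2008 + 2223/1343) = sqrt(-2694521/1343) = I*sqrt(3618741703)/1343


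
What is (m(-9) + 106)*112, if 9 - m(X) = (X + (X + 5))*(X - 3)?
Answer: -4592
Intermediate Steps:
m(X) = 9 - (-3 + X)*(5 + 2*X) (m(X) = 9 - (X + (X + 5))*(X - 3) = 9 - (X + (5 + X))*(-3 + X) = 9 - (5 + 2*X)*(-3 + X) = 9 - (-3 + X)*(5 + 2*X))
(m(-9) + 106)*112 = ((24 - 9 - 2*(-9)²) + 106)*112 = ((24 - 9 - 2*81) + 106)*112 = ((24 - 9 - 162) + 106)*112 = (-147 + 106)*112 = -41*112 = -4592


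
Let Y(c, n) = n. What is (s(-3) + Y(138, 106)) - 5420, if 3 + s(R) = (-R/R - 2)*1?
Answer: -5320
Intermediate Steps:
s(R) = -6 (s(R) = -3 + (-R/R - 2)*1 = -3 + (-1*1 - 2)*1 = -3 + (-1 - 2)*1 = -3 - 3*1 = -3 - 3 = -6)
(s(-3) + Y(138, 106)) - 5420 = (-6 + 106) - 5420 = 100 - 5420 = -5320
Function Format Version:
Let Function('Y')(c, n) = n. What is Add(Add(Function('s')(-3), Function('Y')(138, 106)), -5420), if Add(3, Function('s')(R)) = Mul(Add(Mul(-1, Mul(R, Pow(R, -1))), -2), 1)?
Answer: -5320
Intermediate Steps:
Function('s')(R) = -6 (Function('s')(R) = Add(-3, Mul(Add(Mul(-1, Mul(R, Pow(R, -1))), -2), 1)) = Add(-3, Mul(Add(Mul(-1, 1), -2), 1)) = Add(-3, Mul(Add(-1, -2), 1)) = Add(-3, Mul(-3, 1)) = Add(-3, -3) = -6)
Add(Add(Function('s')(-3), Function('Y')(138, 106)), -5420) = Add(Add(-6, 106), -5420) = Add(100, -5420) = -5320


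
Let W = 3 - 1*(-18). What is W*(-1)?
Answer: -21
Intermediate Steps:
W = 21 (W = 3 + 18 = 21)
W*(-1) = 21*(-1) = -21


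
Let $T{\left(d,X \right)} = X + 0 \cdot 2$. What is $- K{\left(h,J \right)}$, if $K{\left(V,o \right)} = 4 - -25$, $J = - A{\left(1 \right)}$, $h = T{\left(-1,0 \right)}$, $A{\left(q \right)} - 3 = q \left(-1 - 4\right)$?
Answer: $-29$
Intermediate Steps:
$A{\left(q \right)} = 3 - 5 q$ ($A{\left(q \right)} = 3 + q \left(-1 - 4\right) = 3 + q \left(-5\right) = 3 - 5 q$)
$T{\left(d,X \right)} = X$ ($T{\left(d,X \right)} = X + 0 = X$)
$h = 0$
$J = 2$ ($J = - (3 - 5) = \left(-1\right) \left(-2\right) = 2$)
$K{\left(V,o \right)} = 29$ ($K{\left(V,o \right)} = 4 + 25 = 29$)
$- K{\left(h,J \right)} = \left(-1\right) 29 = -29$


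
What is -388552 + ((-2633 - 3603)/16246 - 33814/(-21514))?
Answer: -33951224542037/87379111 ≈ -3.8855e+5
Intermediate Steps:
-388552 + ((-2633 - 3603)/16246 - 33814/(-21514)) = -388552 + (-6236*1/16246 - 33814*(-1/21514)) = -388552 + (-3118/8123 + 16907/10757) = -388552 + 103795235/87379111 = -33951224542037/87379111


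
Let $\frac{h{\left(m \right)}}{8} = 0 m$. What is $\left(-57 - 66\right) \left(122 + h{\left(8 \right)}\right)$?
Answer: $-15006$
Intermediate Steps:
$h{\left(m \right)} = 0$ ($h{\left(m \right)} = 8 \cdot 0 m = 8 \cdot 0 = 0$)
$\left(-57 - 66\right) \left(122 + h{\left(8 \right)}\right) = \left(-57 - 66\right) \left(122 + 0\right) = \left(-57 - 66\right) 122 = \left(-123\right) 122 = -15006$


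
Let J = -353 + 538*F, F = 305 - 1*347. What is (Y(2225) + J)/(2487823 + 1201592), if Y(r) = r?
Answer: -6908/1229805 ≈ -0.0056171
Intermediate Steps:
F = -42 (F = 305 - 347 = -42)
J = -22949 (J = -353 + 538*(-42) = -353 - 22596 = -22949)
(Y(2225) + J)/(2487823 + 1201592) = (2225 - 22949)/(2487823 + 1201592) = -20724/3689415 = -20724*1/3689415 = -6908/1229805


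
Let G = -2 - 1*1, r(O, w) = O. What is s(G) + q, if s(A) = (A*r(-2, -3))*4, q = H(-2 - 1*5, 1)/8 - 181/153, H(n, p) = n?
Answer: 26857/1224 ≈ 21.942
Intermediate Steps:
G = -3 (G = -2 - 1 = -3)
q = -2519/1224 (q = (-2 - 1*5)/8 - 181/153 = (-2 - 5)*(1/8) - 181*1/153 = -7*1/8 - 181/153 = -7/8 - 181/153 = -2519/1224 ≈ -2.0580)
s(A) = -8*A (s(A) = (A*(-2))*4 = -2*A*4 = -8*A)
s(G) + q = -8*(-3) - 2519/1224 = 24 - 2519/1224 = 26857/1224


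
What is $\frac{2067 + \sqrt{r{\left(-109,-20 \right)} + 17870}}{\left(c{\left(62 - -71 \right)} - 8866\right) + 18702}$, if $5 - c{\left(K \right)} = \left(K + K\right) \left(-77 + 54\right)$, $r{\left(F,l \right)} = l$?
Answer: $\frac{2067}{15959} + \frac{5 \sqrt{714}}{15959} \approx 0.13789$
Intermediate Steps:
$c{\left(K \right)} = 5 + 46 K$ ($c{\left(K \right)} = 5 - \left(K + K\right) \left(-77 + 54\right) = 5 - 2 K \left(-23\right) = 5 - - 46 K = 5 + 46 K$)
$\frac{2067 + \sqrt{r{\left(-109,-20 \right)} + 17870}}{\left(c{\left(62 - -71 \right)} - 8866\right) + 18702} = \frac{2067 + \sqrt{-20 + 17870}}{\left(\left(5 + 46 \left(62 - -71\right)\right) - 8866\right) + 18702} = \frac{2067 + \sqrt{17850}}{\left(\left(5 + 46 \left(62 + 71\right)\right) - 8866\right) + 18702} = \frac{2067 + 5 \sqrt{714}}{\left(\left(5 + 46 \cdot 133\right) - 8866\right) + 18702} = \frac{2067 + 5 \sqrt{714}}{\left(\left(5 + 6118\right) - 8866\right) + 18702} = \frac{2067 + 5 \sqrt{714}}{\left(6123 - 8866\right) + 18702} = \frac{2067 + 5 \sqrt{714}}{-2743 + 18702} = \frac{2067 + 5 \sqrt{714}}{15959} = \left(2067 + 5 \sqrt{714}\right) \frac{1}{15959} = \frac{2067}{15959} + \frac{5 \sqrt{714}}{15959}$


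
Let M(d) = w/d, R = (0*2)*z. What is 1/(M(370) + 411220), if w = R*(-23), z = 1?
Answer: 1/411220 ≈ 2.4318e-6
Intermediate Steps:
R = 0 (R = (0*2)*1 = 0*1 = 0)
w = 0 (w = 0*(-23) = 0)
M(d) = 0 (M(d) = 0/d = 0)
1/(M(370) + 411220) = 1/(0 + 411220) = 1/411220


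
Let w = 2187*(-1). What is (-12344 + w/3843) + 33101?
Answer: 8862996/427 ≈ 20756.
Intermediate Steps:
w = -2187
(-12344 + w/3843) + 33101 = (-12344 - 2187/3843) + 33101 = (-12344 - 2187*1/3843) + 33101 = (-12344 - 243/427) + 33101 = -5271131/427 + 33101 = 8862996/427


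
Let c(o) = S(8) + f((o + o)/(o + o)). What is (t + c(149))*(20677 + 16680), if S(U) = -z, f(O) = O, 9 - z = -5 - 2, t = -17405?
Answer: -650758940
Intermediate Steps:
z = 16 (z = 9 - (-5 - 2) = 9 - 1*(-7) = 9 + 7 = 16)
S(U) = -16 (S(U) = -1*16 = -16)
c(o) = -15 (c(o) = -16 + (o + o)/(o + o) = -16 + (2*o)/((2*o)) = -16 + (2*o)*(1/(2*o)) = -16 + 1 = -15)
(t + c(149))*(20677 + 16680) = (-17405 - 15)*(20677 + 16680) = -17420*37357 = -650758940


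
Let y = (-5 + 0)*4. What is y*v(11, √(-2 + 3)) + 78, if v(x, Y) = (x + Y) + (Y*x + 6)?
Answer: -502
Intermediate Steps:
y = -20 (y = -5*4 = -20)
v(x, Y) = 6 + Y + x + Y*x (v(x, Y) = (Y + x) + (6 + Y*x) = 6 + Y + x + Y*x)
y*v(11, √(-2 + 3)) + 78 = -20*(6 + √(-2 + 3) + 11 + √(-2 + 3)*11) + 78 = -20*(6 + √1 + 11 + √1*11) + 78 = -20*(6 + 1 + 11 + 1*11) + 78 = -20*(6 + 1 + 11 + 11) + 78 = -20*29 + 78 = -580 + 78 = -502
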